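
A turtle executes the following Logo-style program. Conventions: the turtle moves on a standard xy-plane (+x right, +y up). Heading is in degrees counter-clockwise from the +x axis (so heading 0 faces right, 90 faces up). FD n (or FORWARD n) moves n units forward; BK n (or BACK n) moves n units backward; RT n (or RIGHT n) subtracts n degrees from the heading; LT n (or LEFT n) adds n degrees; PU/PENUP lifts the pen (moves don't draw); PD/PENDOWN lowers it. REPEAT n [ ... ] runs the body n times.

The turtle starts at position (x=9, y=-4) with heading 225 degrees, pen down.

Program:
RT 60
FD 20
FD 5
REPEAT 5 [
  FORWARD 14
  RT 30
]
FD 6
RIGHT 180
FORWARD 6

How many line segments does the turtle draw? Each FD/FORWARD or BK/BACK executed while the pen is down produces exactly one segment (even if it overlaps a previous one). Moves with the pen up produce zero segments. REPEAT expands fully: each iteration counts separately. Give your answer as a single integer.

Answer: 9

Derivation:
Executing turtle program step by step:
Start: pos=(9,-4), heading=225, pen down
RT 60: heading 225 -> 165
FD 20: (9,-4) -> (-10.319,1.176) [heading=165, draw]
FD 5: (-10.319,1.176) -> (-15.148,2.47) [heading=165, draw]
REPEAT 5 [
  -- iteration 1/5 --
  FD 14: (-15.148,2.47) -> (-28.671,6.094) [heading=165, draw]
  RT 30: heading 165 -> 135
  -- iteration 2/5 --
  FD 14: (-28.671,6.094) -> (-38.571,15.993) [heading=135, draw]
  RT 30: heading 135 -> 105
  -- iteration 3/5 --
  FD 14: (-38.571,15.993) -> (-42.194,29.516) [heading=105, draw]
  RT 30: heading 105 -> 75
  -- iteration 4/5 --
  FD 14: (-42.194,29.516) -> (-38.571,43.039) [heading=75, draw]
  RT 30: heading 75 -> 45
  -- iteration 5/5 --
  FD 14: (-38.571,43.039) -> (-28.671,52.939) [heading=45, draw]
  RT 30: heading 45 -> 15
]
FD 6: (-28.671,52.939) -> (-22.876,54.492) [heading=15, draw]
RT 180: heading 15 -> 195
FD 6: (-22.876,54.492) -> (-28.671,52.939) [heading=195, draw]
Final: pos=(-28.671,52.939), heading=195, 9 segment(s) drawn
Segments drawn: 9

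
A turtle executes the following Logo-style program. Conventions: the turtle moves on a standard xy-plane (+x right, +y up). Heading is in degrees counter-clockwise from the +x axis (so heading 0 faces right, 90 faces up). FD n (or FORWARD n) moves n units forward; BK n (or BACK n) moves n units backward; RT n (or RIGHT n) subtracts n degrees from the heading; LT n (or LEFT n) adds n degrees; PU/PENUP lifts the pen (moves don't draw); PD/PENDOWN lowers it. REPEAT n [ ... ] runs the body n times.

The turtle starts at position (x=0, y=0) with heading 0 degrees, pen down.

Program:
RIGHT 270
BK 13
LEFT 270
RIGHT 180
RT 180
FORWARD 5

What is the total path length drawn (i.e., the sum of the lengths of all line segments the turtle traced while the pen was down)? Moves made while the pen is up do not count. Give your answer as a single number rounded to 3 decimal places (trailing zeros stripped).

Executing turtle program step by step:
Start: pos=(0,0), heading=0, pen down
RT 270: heading 0 -> 90
BK 13: (0,0) -> (0,-13) [heading=90, draw]
LT 270: heading 90 -> 0
RT 180: heading 0 -> 180
RT 180: heading 180 -> 0
FD 5: (0,-13) -> (5,-13) [heading=0, draw]
Final: pos=(5,-13), heading=0, 2 segment(s) drawn

Segment lengths:
  seg 1: (0,0) -> (0,-13), length = 13
  seg 2: (0,-13) -> (5,-13), length = 5
Total = 18

Answer: 18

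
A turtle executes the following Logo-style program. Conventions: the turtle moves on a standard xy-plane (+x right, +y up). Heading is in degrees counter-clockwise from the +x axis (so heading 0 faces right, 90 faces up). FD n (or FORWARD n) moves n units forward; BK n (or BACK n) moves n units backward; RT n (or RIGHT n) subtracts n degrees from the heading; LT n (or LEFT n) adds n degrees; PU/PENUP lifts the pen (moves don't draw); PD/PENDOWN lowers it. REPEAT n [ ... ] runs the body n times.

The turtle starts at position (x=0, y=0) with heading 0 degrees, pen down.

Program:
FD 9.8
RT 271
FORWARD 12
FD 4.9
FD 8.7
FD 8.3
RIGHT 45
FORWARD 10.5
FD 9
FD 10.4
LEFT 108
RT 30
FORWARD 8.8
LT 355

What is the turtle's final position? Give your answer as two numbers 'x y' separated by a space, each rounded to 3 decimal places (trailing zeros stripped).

Answer: 27.237 62.128

Derivation:
Executing turtle program step by step:
Start: pos=(0,0), heading=0, pen down
FD 9.8: (0,0) -> (9.8,0) [heading=0, draw]
RT 271: heading 0 -> 89
FD 12: (9.8,0) -> (10.009,11.998) [heading=89, draw]
FD 4.9: (10.009,11.998) -> (10.095,16.897) [heading=89, draw]
FD 8.7: (10.095,16.897) -> (10.247,25.596) [heading=89, draw]
FD 8.3: (10.247,25.596) -> (10.392,33.895) [heading=89, draw]
RT 45: heading 89 -> 44
FD 10.5: (10.392,33.895) -> (17.945,41.189) [heading=44, draw]
FD 9: (17.945,41.189) -> (24.419,47.441) [heading=44, draw]
FD 10.4: (24.419,47.441) -> (31.9,54.665) [heading=44, draw]
LT 108: heading 44 -> 152
RT 30: heading 152 -> 122
FD 8.8: (31.9,54.665) -> (27.237,62.128) [heading=122, draw]
LT 355: heading 122 -> 117
Final: pos=(27.237,62.128), heading=117, 9 segment(s) drawn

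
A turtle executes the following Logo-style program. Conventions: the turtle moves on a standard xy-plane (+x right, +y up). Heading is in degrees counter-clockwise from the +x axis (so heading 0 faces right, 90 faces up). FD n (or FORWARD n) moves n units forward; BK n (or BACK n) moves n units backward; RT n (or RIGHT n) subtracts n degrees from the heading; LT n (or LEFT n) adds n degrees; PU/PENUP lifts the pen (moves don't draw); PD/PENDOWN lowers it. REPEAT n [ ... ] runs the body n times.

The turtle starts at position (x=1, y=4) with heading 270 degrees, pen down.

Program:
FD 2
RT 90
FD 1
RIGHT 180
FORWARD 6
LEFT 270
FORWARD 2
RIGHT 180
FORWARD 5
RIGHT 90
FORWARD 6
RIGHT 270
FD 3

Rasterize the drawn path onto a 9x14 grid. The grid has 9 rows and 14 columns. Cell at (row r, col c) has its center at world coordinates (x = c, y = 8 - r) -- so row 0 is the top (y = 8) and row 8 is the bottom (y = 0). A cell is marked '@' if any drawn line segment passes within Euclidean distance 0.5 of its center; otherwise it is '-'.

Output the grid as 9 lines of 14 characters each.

Segment 0: (1,4) -> (1,2)
Segment 1: (1,2) -> (-0,2)
Segment 2: (-0,2) -> (6,2)
Segment 3: (6,2) -> (6,0)
Segment 4: (6,0) -> (6,5)
Segment 5: (6,5) -> (12,5)
Segment 6: (12,5) -> (12,8)

Answer: ------------@-
------------@-
------------@-
------@@@@@@@-
-@----@-------
-@----@-------
@@@@@@@-------
------@-------
------@-------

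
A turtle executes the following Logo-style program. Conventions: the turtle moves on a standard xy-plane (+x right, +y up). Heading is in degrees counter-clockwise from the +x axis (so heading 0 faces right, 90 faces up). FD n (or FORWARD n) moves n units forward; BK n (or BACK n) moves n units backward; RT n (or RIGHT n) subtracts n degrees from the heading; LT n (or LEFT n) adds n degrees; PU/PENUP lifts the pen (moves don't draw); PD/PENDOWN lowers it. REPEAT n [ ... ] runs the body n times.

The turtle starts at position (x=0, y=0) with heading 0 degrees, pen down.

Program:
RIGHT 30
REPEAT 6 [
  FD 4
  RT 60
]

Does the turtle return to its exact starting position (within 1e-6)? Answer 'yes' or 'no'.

Answer: yes

Derivation:
Executing turtle program step by step:
Start: pos=(0,0), heading=0, pen down
RT 30: heading 0 -> 330
REPEAT 6 [
  -- iteration 1/6 --
  FD 4: (0,0) -> (3.464,-2) [heading=330, draw]
  RT 60: heading 330 -> 270
  -- iteration 2/6 --
  FD 4: (3.464,-2) -> (3.464,-6) [heading=270, draw]
  RT 60: heading 270 -> 210
  -- iteration 3/6 --
  FD 4: (3.464,-6) -> (0,-8) [heading=210, draw]
  RT 60: heading 210 -> 150
  -- iteration 4/6 --
  FD 4: (0,-8) -> (-3.464,-6) [heading=150, draw]
  RT 60: heading 150 -> 90
  -- iteration 5/6 --
  FD 4: (-3.464,-6) -> (-3.464,-2) [heading=90, draw]
  RT 60: heading 90 -> 30
  -- iteration 6/6 --
  FD 4: (-3.464,-2) -> (0,0) [heading=30, draw]
  RT 60: heading 30 -> 330
]
Final: pos=(0,0), heading=330, 6 segment(s) drawn

Start position: (0, 0)
Final position: (0, 0)
Distance = 0; < 1e-6 -> CLOSED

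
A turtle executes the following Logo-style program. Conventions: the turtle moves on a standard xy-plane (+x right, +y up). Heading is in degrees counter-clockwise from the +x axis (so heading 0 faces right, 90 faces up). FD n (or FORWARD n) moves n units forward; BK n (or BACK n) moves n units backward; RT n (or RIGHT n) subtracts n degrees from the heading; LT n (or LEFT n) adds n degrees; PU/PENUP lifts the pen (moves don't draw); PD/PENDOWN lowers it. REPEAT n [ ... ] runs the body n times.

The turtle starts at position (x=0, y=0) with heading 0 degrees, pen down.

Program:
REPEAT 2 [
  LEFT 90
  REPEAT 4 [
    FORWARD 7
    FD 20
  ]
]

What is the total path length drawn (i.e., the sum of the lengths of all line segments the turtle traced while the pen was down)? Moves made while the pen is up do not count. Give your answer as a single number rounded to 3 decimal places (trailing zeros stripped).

Answer: 216

Derivation:
Executing turtle program step by step:
Start: pos=(0,0), heading=0, pen down
REPEAT 2 [
  -- iteration 1/2 --
  LT 90: heading 0 -> 90
  REPEAT 4 [
    -- iteration 1/4 --
    FD 7: (0,0) -> (0,7) [heading=90, draw]
    FD 20: (0,7) -> (0,27) [heading=90, draw]
    -- iteration 2/4 --
    FD 7: (0,27) -> (0,34) [heading=90, draw]
    FD 20: (0,34) -> (0,54) [heading=90, draw]
    -- iteration 3/4 --
    FD 7: (0,54) -> (0,61) [heading=90, draw]
    FD 20: (0,61) -> (0,81) [heading=90, draw]
    -- iteration 4/4 --
    FD 7: (0,81) -> (0,88) [heading=90, draw]
    FD 20: (0,88) -> (0,108) [heading=90, draw]
  ]
  -- iteration 2/2 --
  LT 90: heading 90 -> 180
  REPEAT 4 [
    -- iteration 1/4 --
    FD 7: (0,108) -> (-7,108) [heading=180, draw]
    FD 20: (-7,108) -> (-27,108) [heading=180, draw]
    -- iteration 2/4 --
    FD 7: (-27,108) -> (-34,108) [heading=180, draw]
    FD 20: (-34,108) -> (-54,108) [heading=180, draw]
    -- iteration 3/4 --
    FD 7: (-54,108) -> (-61,108) [heading=180, draw]
    FD 20: (-61,108) -> (-81,108) [heading=180, draw]
    -- iteration 4/4 --
    FD 7: (-81,108) -> (-88,108) [heading=180, draw]
    FD 20: (-88,108) -> (-108,108) [heading=180, draw]
  ]
]
Final: pos=(-108,108), heading=180, 16 segment(s) drawn

Segment lengths:
  seg 1: (0,0) -> (0,7), length = 7
  seg 2: (0,7) -> (0,27), length = 20
  seg 3: (0,27) -> (0,34), length = 7
  seg 4: (0,34) -> (0,54), length = 20
  seg 5: (0,54) -> (0,61), length = 7
  seg 6: (0,61) -> (0,81), length = 20
  seg 7: (0,81) -> (0,88), length = 7
  seg 8: (0,88) -> (0,108), length = 20
  seg 9: (0,108) -> (-7,108), length = 7
  seg 10: (-7,108) -> (-27,108), length = 20
  seg 11: (-27,108) -> (-34,108), length = 7
  seg 12: (-34,108) -> (-54,108), length = 20
  seg 13: (-54,108) -> (-61,108), length = 7
  seg 14: (-61,108) -> (-81,108), length = 20
  seg 15: (-81,108) -> (-88,108), length = 7
  seg 16: (-88,108) -> (-108,108), length = 20
Total = 216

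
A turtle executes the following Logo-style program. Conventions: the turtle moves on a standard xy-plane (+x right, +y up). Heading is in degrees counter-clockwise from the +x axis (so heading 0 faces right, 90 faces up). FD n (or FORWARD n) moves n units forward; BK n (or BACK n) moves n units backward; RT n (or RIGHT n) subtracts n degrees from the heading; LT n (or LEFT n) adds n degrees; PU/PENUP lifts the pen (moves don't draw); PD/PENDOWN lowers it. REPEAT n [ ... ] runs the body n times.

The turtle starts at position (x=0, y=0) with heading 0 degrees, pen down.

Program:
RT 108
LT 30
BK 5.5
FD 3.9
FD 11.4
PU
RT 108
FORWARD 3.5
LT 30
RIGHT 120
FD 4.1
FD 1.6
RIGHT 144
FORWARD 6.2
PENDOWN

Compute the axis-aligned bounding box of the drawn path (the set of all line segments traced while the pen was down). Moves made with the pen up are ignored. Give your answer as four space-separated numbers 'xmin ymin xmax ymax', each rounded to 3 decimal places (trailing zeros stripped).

Executing turtle program step by step:
Start: pos=(0,0), heading=0, pen down
RT 108: heading 0 -> 252
LT 30: heading 252 -> 282
BK 5.5: (0,0) -> (-1.144,5.38) [heading=282, draw]
FD 3.9: (-1.144,5.38) -> (-0.333,1.565) [heading=282, draw]
FD 11.4: (-0.333,1.565) -> (2.038,-9.586) [heading=282, draw]
PU: pen up
RT 108: heading 282 -> 174
FD 3.5: (2.038,-9.586) -> (-1.443,-9.22) [heading=174, move]
LT 30: heading 174 -> 204
RT 120: heading 204 -> 84
FD 4.1: (-1.443,-9.22) -> (-1.015,-5.142) [heading=84, move]
FD 1.6: (-1.015,-5.142) -> (-0.847,-3.551) [heading=84, move]
RT 144: heading 84 -> 300
FD 6.2: (-0.847,-3.551) -> (2.253,-8.921) [heading=300, move]
PD: pen down
Final: pos=(2.253,-8.921), heading=300, 3 segment(s) drawn

Segment endpoints: x in {-1.144, -0.333, 0, 2.038}, y in {-9.586, 0, 1.565, 5.38}
xmin=-1.144, ymin=-9.586, xmax=2.038, ymax=5.38

Answer: -1.144 -9.586 2.038 5.38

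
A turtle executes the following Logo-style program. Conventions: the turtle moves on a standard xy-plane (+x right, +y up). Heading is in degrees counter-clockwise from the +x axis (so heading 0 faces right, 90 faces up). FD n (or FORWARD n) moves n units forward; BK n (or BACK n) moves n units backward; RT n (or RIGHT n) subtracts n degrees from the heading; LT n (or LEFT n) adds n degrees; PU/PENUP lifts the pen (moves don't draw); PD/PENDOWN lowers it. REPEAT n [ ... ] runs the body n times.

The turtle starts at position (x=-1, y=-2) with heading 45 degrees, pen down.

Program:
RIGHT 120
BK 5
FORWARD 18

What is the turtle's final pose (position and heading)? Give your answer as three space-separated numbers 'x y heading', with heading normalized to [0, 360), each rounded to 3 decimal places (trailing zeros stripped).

Executing turtle program step by step:
Start: pos=(-1,-2), heading=45, pen down
RT 120: heading 45 -> 285
BK 5: (-1,-2) -> (-2.294,2.83) [heading=285, draw]
FD 18: (-2.294,2.83) -> (2.365,-14.557) [heading=285, draw]
Final: pos=(2.365,-14.557), heading=285, 2 segment(s) drawn

Answer: 2.365 -14.557 285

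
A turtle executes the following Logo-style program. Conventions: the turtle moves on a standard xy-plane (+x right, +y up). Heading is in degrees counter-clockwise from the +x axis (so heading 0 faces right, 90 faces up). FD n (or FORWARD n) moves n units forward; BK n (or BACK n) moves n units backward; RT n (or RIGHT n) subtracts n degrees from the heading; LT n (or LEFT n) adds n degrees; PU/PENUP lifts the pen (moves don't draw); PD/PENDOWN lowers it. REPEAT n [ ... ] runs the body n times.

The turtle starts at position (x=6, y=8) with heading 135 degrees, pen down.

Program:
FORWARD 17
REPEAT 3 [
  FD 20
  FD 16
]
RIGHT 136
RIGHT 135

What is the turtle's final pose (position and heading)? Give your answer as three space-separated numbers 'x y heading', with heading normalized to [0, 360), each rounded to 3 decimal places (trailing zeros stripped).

Answer: -82.388 96.388 224

Derivation:
Executing turtle program step by step:
Start: pos=(6,8), heading=135, pen down
FD 17: (6,8) -> (-6.021,20.021) [heading=135, draw]
REPEAT 3 [
  -- iteration 1/3 --
  FD 20: (-6.021,20.021) -> (-20.163,34.163) [heading=135, draw]
  FD 16: (-20.163,34.163) -> (-31.477,45.477) [heading=135, draw]
  -- iteration 2/3 --
  FD 20: (-31.477,45.477) -> (-45.619,59.619) [heading=135, draw]
  FD 16: (-45.619,59.619) -> (-56.933,70.933) [heading=135, draw]
  -- iteration 3/3 --
  FD 20: (-56.933,70.933) -> (-71.075,85.075) [heading=135, draw]
  FD 16: (-71.075,85.075) -> (-82.388,96.388) [heading=135, draw]
]
RT 136: heading 135 -> 359
RT 135: heading 359 -> 224
Final: pos=(-82.388,96.388), heading=224, 7 segment(s) drawn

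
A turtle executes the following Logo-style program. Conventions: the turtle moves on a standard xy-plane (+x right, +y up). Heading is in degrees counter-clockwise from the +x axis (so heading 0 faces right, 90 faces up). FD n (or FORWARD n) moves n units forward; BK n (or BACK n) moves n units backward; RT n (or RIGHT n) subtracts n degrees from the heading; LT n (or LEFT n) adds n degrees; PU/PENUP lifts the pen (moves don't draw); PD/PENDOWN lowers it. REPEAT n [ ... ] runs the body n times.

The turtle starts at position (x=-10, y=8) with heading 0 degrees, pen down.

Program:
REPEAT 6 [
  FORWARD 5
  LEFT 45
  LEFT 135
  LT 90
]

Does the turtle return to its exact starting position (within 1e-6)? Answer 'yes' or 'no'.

Executing turtle program step by step:
Start: pos=(-10,8), heading=0, pen down
REPEAT 6 [
  -- iteration 1/6 --
  FD 5: (-10,8) -> (-5,8) [heading=0, draw]
  LT 45: heading 0 -> 45
  LT 135: heading 45 -> 180
  LT 90: heading 180 -> 270
  -- iteration 2/6 --
  FD 5: (-5,8) -> (-5,3) [heading=270, draw]
  LT 45: heading 270 -> 315
  LT 135: heading 315 -> 90
  LT 90: heading 90 -> 180
  -- iteration 3/6 --
  FD 5: (-5,3) -> (-10,3) [heading=180, draw]
  LT 45: heading 180 -> 225
  LT 135: heading 225 -> 0
  LT 90: heading 0 -> 90
  -- iteration 4/6 --
  FD 5: (-10,3) -> (-10,8) [heading=90, draw]
  LT 45: heading 90 -> 135
  LT 135: heading 135 -> 270
  LT 90: heading 270 -> 0
  -- iteration 5/6 --
  FD 5: (-10,8) -> (-5,8) [heading=0, draw]
  LT 45: heading 0 -> 45
  LT 135: heading 45 -> 180
  LT 90: heading 180 -> 270
  -- iteration 6/6 --
  FD 5: (-5,8) -> (-5,3) [heading=270, draw]
  LT 45: heading 270 -> 315
  LT 135: heading 315 -> 90
  LT 90: heading 90 -> 180
]
Final: pos=(-5,3), heading=180, 6 segment(s) drawn

Start position: (-10, 8)
Final position: (-5, 3)
Distance = 7.071; >= 1e-6 -> NOT closed

Answer: no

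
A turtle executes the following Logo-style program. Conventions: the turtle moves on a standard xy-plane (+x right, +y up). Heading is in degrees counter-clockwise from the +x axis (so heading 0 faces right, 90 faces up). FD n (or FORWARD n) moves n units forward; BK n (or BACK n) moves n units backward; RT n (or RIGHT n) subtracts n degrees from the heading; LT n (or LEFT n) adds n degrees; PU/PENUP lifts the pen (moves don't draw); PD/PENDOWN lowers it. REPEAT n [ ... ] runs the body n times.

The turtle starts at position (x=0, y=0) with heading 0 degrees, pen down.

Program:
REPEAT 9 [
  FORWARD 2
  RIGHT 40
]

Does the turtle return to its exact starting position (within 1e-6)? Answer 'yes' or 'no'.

Executing turtle program step by step:
Start: pos=(0,0), heading=0, pen down
REPEAT 9 [
  -- iteration 1/9 --
  FD 2: (0,0) -> (2,0) [heading=0, draw]
  RT 40: heading 0 -> 320
  -- iteration 2/9 --
  FD 2: (2,0) -> (3.532,-1.286) [heading=320, draw]
  RT 40: heading 320 -> 280
  -- iteration 3/9 --
  FD 2: (3.532,-1.286) -> (3.879,-3.255) [heading=280, draw]
  RT 40: heading 280 -> 240
  -- iteration 4/9 --
  FD 2: (3.879,-3.255) -> (2.879,-4.987) [heading=240, draw]
  RT 40: heading 240 -> 200
  -- iteration 5/9 --
  FD 2: (2.879,-4.987) -> (1,-5.671) [heading=200, draw]
  RT 40: heading 200 -> 160
  -- iteration 6/9 --
  FD 2: (1,-5.671) -> (-0.879,-4.987) [heading=160, draw]
  RT 40: heading 160 -> 120
  -- iteration 7/9 --
  FD 2: (-0.879,-4.987) -> (-1.879,-3.255) [heading=120, draw]
  RT 40: heading 120 -> 80
  -- iteration 8/9 --
  FD 2: (-1.879,-3.255) -> (-1.532,-1.286) [heading=80, draw]
  RT 40: heading 80 -> 40
  -- iteration 9/9 --
  FD 2: (-1.532,-1.286) -> (0,0) [heading=40, draw]
  RT 40: heading 40 -> 0
]
Final: pos=(0,0), heading=0, 9 segment(s) drawn

Start position: (0, 0)
Final position: (0, 0)
Distance = 0; < 1e-6 -> CLOSED

Answer: yes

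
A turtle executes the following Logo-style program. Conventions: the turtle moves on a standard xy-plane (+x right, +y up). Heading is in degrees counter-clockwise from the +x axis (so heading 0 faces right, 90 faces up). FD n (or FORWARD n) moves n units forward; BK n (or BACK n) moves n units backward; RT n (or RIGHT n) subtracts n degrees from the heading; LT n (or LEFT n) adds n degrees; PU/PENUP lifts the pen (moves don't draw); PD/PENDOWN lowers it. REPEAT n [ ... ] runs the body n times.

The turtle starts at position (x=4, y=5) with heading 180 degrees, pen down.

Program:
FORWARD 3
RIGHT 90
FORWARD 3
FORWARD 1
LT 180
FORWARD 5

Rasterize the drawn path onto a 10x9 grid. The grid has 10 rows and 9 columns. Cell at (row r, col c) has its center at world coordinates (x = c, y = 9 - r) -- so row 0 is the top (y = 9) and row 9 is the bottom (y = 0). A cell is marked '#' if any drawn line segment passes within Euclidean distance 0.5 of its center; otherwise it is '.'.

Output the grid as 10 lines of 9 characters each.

Segment 0: (4,5) -> (1,5)
Segment 1: (1,5) -> (1,8)
Segment 2: (1,8) -> (1,9)
Segment 3: (1,9) -> (1,4)

Answer: .#.......
.#.......
.#.......
.#.......
.####....
.#.......
.........
.........
.........
.........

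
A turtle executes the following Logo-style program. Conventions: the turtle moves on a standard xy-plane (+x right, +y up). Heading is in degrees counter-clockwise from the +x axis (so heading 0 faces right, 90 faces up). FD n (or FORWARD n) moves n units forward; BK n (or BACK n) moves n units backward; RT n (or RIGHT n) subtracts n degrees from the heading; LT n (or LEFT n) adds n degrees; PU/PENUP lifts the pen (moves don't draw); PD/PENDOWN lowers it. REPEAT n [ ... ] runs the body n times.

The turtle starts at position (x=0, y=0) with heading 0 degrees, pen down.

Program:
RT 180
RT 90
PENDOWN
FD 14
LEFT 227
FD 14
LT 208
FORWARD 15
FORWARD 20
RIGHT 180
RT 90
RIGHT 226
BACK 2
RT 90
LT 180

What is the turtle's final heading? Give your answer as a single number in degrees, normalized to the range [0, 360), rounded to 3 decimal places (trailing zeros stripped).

Executing turtle program step by step:
Start: pos=(0,0), heading=0, pen down
RT 180: heading 0 -> 180
RT 90: heading 180 -> 90
PD: pen down
FD 14: (0,0) -> (0,14) [heading=90, draw]
LT 227: heading 90 -> 317
FD 14: (0,14) -> (10.239,4.452) [heading=317, draw]
LT 208: heading 317 -> 165
FD 15: (10.239,4.452) -> (-4.25,8.334) [heading=165, draw]
FD 20: (-4.25,8.334) -> (-23.568,13.511) [heading=165, draw]
RT 180: heading 165 -> 345
RT 90: heading 345 -> 255
RT 226: heading 255 -> 29
BK 2: (-23.568,13.511) -> (-25.318,12.541) [heading=29, draw]
RT 90: heading 29 -> 299
LT 180: heading 299 -> 119
Final: pos=(-25.318,12.541), heading=119, 5 segment(s) drawn

Answer: 119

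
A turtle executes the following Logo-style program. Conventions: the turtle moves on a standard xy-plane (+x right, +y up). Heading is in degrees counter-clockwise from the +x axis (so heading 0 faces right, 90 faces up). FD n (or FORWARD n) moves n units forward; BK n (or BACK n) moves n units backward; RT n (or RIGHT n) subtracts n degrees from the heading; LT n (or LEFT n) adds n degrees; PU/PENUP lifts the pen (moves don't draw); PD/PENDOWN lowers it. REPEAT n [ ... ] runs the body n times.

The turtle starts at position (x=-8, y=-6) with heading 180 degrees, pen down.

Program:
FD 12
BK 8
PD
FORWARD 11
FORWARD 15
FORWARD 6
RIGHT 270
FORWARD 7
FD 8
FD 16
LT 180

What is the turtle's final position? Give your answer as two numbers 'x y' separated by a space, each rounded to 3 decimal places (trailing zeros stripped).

Answer: -44 -37

Derivation:
Executing turtle program step by step:
Start: pos=(-8,-6), heading=180, pen down
FD 12: (-8,-6) -> (-20,-6) [heading=180, draw]
BK 8: (-20,-6) -> (-12,-6) [heading=180, draw]
PD: pen down
FD 11: (-12,-6) -> (-23,-6) [heading=180, draw]
FD 15: (-23,-6) -> (-38,-6) [heading=180, draw]
FD 6: (-38,-6) -> (-44,-6) [heading=180, draw]
RT 270: heading 180 -> 270
FD 7: (-44,-6) -> (-44,-13) [heading=270, draw]
FD 8: (-44,-13) -> (-44,-21) [heading=270, draw]
FD 16: (-44,-21) -> (-44,-37) [heading=270, draw]
LT 180: heading 270 -> 90
Final: pos=(-44,-37), heading=90, 8 segment(s) drawn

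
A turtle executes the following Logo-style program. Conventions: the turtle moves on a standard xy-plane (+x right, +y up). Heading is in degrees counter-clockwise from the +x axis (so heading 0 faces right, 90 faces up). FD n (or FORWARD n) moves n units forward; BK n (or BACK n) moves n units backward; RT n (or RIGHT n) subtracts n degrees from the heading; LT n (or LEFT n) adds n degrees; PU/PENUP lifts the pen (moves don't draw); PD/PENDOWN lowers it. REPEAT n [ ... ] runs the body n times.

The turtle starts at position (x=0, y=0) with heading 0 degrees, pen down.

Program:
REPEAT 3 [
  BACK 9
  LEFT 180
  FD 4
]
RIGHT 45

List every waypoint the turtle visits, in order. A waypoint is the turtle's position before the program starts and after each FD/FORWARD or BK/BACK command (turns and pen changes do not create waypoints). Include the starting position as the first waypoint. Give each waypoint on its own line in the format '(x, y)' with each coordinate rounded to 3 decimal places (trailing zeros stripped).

Answer: (0, 0)
(-9, 0)
(-13, 0)
(-4, 0)
(0, 0)
(-9, 0)
(-13, 0)

Derivation:
Executing turtle program step by step:
Start: pos=(0,0), heading=0, pen down
REPEAT 3 [
  -- iteration 1/3 --
  BK 9: (0,0) -> (-9,0) [heading=0, draw]
  LT 180: heading 0 -> 180
  FD 4: (-9,0) -> (-13,0) [heading=180, draw]
  -- iteration 2/3 --
  BK 9: (-13,0) -> (-4,0) [heading=180, draw]
  LT 180: heading 180 -> 0
  FD 4: (-4,0) -> (0,0) [heading=0, draw]
  -- iteration 3/3 --
  BK 9: (0,0) -> (-9,0) [heading=0, draw]
  LT 180: heading 0 -> 180
  FD 4: (-9,0) -> (-13,0) [heading=180, draw]
]
RT 45: heading 180 -> 135
Final: pos=(-13,0), heading=135, 6 segment(s) drawn
Waypoints (7 total):
(0, 0)
(-9, 0)
(-13, 0)
(-4, 0)
(0, 0)
(-9, 0)
(-13, 0)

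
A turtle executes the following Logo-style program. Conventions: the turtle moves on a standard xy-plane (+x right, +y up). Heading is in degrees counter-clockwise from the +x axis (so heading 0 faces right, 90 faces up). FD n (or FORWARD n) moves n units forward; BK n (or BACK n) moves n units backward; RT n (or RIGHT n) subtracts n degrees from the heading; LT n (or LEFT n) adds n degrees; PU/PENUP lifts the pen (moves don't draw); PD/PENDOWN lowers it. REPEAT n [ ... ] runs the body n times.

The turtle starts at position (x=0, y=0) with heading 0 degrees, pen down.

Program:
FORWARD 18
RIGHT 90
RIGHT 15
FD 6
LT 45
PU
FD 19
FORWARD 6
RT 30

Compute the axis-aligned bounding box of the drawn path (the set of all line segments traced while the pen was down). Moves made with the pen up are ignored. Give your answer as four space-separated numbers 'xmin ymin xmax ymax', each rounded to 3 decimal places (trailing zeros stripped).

Executing turtle program step by step:
Start: pos=(0,0), heading=0, pen down
FD 18: (0,0) -> (18,0) [heading=0, draw]
RT 90: heading 0 -> 270
RT 15: heading 270 -> 255
FD 6: (18,0) -> (16.447,-5.796) [heading=255, draw]
LT 45: heading 255 -> 300
PU: pen up
FD 19: (16.447,-5.796) -> (25.947,-22.25) [heading=300, move]
FD 6: (25.947,-22.25) -> (28.947,-27.446) [heading=300, move]
RT 30: heading 300 -> 270
Final: pos=(28.947,-27.446), heading=270, 2 segment(s) drawn

Segment endpoints: x in {0, 16.447, 18}, y in {-5.796, 0}
xmin=0, ymin=-5.796, xmax=18, ymax=0

Answer: 0 -5.796 18 0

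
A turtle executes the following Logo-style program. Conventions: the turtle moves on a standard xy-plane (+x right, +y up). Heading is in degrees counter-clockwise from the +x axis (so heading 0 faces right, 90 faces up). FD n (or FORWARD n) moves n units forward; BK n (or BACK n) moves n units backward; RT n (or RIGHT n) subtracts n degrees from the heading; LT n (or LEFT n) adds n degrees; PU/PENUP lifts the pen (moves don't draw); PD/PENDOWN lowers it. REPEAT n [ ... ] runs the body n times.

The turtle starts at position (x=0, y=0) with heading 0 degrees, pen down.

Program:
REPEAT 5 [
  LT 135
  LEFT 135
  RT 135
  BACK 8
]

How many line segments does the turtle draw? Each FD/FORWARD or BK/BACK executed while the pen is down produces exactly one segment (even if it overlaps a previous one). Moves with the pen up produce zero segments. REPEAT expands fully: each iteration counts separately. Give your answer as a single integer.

Executing turtle program step by step:
Start: pos=(0,0), heading=0, pen down
REPEAT 5 [
  -- iteration 1/5 --
  LT 135: heading 0 -> 135
  LT 135: heading 135 -> 270
  RT 135: heading 270 -> 135
  BK 8: (0,0) -> (5.657,-5.657) [heading=135, draw]
  -- iteration 2/5 --
  LT 135: heading 135 -> 270
  LT 135: heading 270 -> 45
  RT 135: heading 45 -> 270
  BK 8: (5.657,-5.657) -> (5.657,2.343) [heading=270, draw]
  -- iteration 3/5 --
  LT 135: heading 270 -> 45
  LT 135: heading 45 -> 180
  RT 135: heading 180 -> 45
  BK 8: (5.657,2.343) -> (0,-3.314) [heading=45, draw]
  -- iteration 4/5 --
  LT 135: heading 45 -> 180
  LT 135: heading 180 -> 315
  RT 135: heading 315 -> 180
  BK 8: (0,-3.314) -> (8,-3.314) [heading=180, draw]
  -- iteration 5/5 --
  LT 135: heading 180 -> 315
  LT 135: heading 315 -> 90
  RT 135: heading 90 -> 315
  BK 8: (8,-3.314) -> (2.343,2.343) [heading=315, draw]
]
Final: pos=(2.343,2.343), heading=315, 5 segment(s) drawn
Segments drawn: 5

Answer: 5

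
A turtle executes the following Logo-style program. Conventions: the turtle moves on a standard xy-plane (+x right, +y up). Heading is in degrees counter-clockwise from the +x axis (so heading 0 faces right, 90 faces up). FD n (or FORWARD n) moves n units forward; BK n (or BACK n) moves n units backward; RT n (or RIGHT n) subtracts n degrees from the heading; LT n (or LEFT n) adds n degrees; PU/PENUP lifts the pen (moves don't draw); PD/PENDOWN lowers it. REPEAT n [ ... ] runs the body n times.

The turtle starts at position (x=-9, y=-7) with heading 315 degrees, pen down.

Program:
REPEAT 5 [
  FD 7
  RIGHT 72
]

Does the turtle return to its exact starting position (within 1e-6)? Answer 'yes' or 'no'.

Answer: yes

Derivation:
Executing turtle program step by step:
Start: pos=(-9,-7), heading=315, pen down
REPEAT 5 [
  -- iteration 1/5 --
  FD 7: (-9,-7) -> (-4.05,-11.95) [heading=315, draw]
  RT 72: heading 315 -> 243
  -- iteration 2/5 --
  FD 7: (-4.05,-11.95) -> (-7.228,-18.187) [heading=243, draw]
  RT 72: heading 243 -> 171
  -- iteration 3/5 --
  FD 7: (-7.228,-18.187) -> (-14.142,-17.092) [heading=171, draw]
  RT 72: heading 171 -> 99
  -- iteration 4/5 --
  FD 7: (-14.142,-17.092) -> (-15.237,-10.178) [heading=99, draw]
  RT 72: heading 99 -> 27
  -- iteration 5/5 --
  FD 7: (-15.237,-10.178) -> (-9,-7) [heading=27, draw]
  RT 72: heading 27 -> 315
]
Final: pos=(-9,-7), heading=315, 5 segment(s) drawn

Start position: (-9, -7)
Final position: (-9, -7)
Distance = 0; < 1e-6 -> CLOSED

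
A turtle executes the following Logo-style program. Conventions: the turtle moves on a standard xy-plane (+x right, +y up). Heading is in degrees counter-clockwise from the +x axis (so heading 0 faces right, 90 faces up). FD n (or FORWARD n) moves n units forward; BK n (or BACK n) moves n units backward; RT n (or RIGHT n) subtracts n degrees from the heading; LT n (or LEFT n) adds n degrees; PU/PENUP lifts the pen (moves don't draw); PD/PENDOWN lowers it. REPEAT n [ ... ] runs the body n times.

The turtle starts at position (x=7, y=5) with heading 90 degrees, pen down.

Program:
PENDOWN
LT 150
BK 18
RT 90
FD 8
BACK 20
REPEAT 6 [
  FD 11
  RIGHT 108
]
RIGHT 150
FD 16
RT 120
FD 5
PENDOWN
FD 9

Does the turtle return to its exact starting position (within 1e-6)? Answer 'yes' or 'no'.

Answer: no

Derivation:
Executing turtle program step by step:
Start: pos=(7,5), heading=90, pen down
PD: pen down
LT 150: heading 90 -> 240
BK 18: (7,5) -> (16,20.588) [heading=240, draw]
RT 90: heading 240 -> 150
FD 8: (16,20.588) -> (9.072,24.588) [heading=150, draw]
BK 20: (9.072,24.588) -> (26.392,14.588) [heading=150, draw]
REPEAT 6 [
  -- iteration 1/6 --
  FD 11: (26.392,14.588) -> (16.866,20.088) [heading=150, draw]
  RT 108: heading 150 -> 42
  -- iteration 2/6 --
  FD 11: (16.866,20.088) -> (25.041,27.449) [heading=42, draw]
  RT 108: heading 42 -> 294
  -- iteration 3/6 --
  FD 11: (25.041,27.449) -> (29.515,17.4) [heading=294, draw]
  RT 108: heading 294 -> 186
  -- iteration 4/6 --
  FD 11: (29.515,17.4) -> (18.575,16.25) [heading=186, draw]
  RT 108: heading 186 -> 78
  -- iteration 5/6 --
  FD 11: (18.575,16.25) -> (20.862,27.01) [heading=78, draw]
  RT 108: heading 78 -> 330
  -- iteration 6/6 --
  FD 11: (20.862,27.01) -> (30.388,21.51) [heading=330, draw]
  RT 108: heading 330 -> 222
]
RT 150: heading 222 -> 72
FD 16: (30.388,21.51) -> (35.333,36.727) [heading=72, draw]
RT 120: heading 72 -> 312
FD 5: (35.333,36.727) -> (38.678,33.011) [heading=312, draw]
PD: pen down
FD 9: (38.678,33.011) -> (44.7,26.323) [heading=312, draw]
Final: pos=(44.7,26.323), heading=312, 12 segment(s) drawn

Start position: (7, 5)
Final position: (44.7, 26.323)
Distance = 43.312; >= 1e-6 -> NOT closed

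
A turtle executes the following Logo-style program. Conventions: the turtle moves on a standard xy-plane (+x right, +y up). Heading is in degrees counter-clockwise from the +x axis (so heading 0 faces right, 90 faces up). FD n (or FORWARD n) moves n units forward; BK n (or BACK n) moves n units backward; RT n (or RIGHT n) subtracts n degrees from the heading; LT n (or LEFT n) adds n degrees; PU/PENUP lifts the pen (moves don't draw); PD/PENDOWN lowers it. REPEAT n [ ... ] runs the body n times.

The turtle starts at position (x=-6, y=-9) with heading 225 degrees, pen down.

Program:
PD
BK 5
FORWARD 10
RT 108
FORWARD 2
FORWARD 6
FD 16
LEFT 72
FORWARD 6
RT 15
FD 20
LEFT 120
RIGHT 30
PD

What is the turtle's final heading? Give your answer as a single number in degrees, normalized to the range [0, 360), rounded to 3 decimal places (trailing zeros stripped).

Answer: 264

Derivation:
Executing turtle program step by step:
Start: pos=(-6,-9), heading=225, pen down
PD: pen down
BK 5: (-6,-9) -> (-2.464,-5.464) [heading=225, draw]
FD 10: (-2.464,-5.464) -> (-9.536,-12.536) [heading=225, draw]
RT 108: heading 225 -> 117
FD 2: (-9.536,-12.536) -> (-10.444,-10.754) [heading=117, draw]
FD 6: (-10.444,-10.754) -> (-13.167,-5.407) [heading=117, draw]
FD 16: (-13.167,-5.407) -> (-20.431,8.849) [heading=117, draw]
LT 72: heading 117 -> 189
FD 6: (-20.431,8.849) -> (-26.357,7.91) [heading=189, draw]
RT 15: heading 189 -> 174
FD 20: (-26.357,7.91) -> (-46.248,10.001) [heading=174, draw]
LT 120: heading 174 -> 294
RT 30: heading 294 -> 264
PD: pen down
Final: pos=(-46.248,10.001), heading=264, 7 segment(s) drawn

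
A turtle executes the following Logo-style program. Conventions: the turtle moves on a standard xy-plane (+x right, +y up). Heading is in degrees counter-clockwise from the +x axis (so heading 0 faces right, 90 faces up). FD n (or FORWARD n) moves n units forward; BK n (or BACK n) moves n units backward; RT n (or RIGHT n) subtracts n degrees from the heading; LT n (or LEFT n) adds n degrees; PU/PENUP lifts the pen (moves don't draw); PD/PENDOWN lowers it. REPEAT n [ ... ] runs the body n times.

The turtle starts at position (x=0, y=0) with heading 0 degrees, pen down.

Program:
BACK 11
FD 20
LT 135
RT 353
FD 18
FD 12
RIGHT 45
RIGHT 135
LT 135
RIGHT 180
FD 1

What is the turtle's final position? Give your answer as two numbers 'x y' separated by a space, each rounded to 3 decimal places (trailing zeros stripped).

Executing turtle program step by step:
Start: pos=(0,0), heading=0, pen down
BK 11: (0,0) -> (-11,0) [heading=0, draw]
FD 20: (-11,0) -> (9,0) [heading=0, draw]
LT 135: heading 0 -> 135
RT 353: heading 135 -> 142
FD 18: (9,0) -> (-5.184,11.082) [heading=142, draw]
FD 12: (-5.184,11.082) -> (-14.64,18.47) [heading=142, draw]
RT 45: heading 142 -> 97
RT 135: heading 97 -> 322
LT 135: heading 322 -> 97
RT 180: heading 97 -> 277
FD 1: (-14.64,18.47) -> (-14.518,17.477) [heading=277, draw]
Final: pos=(-14.518,17.477), heading=277, 5 segment(s) drawn

Answer: -14.518 17.477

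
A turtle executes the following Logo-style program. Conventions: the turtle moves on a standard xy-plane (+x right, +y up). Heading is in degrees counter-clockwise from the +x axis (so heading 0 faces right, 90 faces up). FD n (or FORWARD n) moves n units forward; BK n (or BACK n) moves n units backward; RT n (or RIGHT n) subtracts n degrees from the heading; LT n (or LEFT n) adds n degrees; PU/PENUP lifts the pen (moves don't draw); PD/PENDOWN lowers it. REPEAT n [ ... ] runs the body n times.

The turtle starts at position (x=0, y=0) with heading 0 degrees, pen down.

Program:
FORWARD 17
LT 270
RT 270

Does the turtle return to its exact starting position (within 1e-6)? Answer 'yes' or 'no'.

Answer: no

Derivation:
Executing turtle program step by step:
Start: pos=(0,0), heading=0, pen down
FD 17: (0,0) -> (17,0) [heading=0, draw]
LT 270: heading 0 -> 270
RT 270: heading 270 -> 0
Final: pos=(17,0), heading=0, 1 segment(s) drawn

Start position: (0, 0)
Final position: (17, 0)
Distance = 17; >= 1e-6 -> NOT closed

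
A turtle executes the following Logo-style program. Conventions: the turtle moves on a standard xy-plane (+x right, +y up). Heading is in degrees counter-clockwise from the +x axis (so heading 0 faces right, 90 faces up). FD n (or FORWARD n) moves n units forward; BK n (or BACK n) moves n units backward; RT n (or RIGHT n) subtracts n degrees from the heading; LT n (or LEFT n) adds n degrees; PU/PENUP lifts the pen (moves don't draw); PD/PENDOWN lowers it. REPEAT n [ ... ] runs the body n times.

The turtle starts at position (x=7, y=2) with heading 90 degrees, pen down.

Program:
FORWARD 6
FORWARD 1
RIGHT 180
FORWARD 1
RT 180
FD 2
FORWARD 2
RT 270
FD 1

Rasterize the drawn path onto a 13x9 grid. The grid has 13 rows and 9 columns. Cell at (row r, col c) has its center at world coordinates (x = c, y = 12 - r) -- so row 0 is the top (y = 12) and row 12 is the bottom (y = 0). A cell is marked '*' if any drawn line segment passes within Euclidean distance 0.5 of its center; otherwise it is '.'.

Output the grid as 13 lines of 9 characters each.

Segment 0: (7,2) -> (7,8)
Segment 1: (7,8) -> (7,9)
Segment 2: (7,9) -> (7,8)
Segment 3: (7,8) -> (7,10)
Segment 4: (7,10) -> (7,12)
Segment 5: (7,12) -> (6,12)

Answer: ......**.
.......*.
.......*.
.......*.
.......*.
.......*.
.......*.
.......*.
.......*.
.......*.
.......*.
.........
.........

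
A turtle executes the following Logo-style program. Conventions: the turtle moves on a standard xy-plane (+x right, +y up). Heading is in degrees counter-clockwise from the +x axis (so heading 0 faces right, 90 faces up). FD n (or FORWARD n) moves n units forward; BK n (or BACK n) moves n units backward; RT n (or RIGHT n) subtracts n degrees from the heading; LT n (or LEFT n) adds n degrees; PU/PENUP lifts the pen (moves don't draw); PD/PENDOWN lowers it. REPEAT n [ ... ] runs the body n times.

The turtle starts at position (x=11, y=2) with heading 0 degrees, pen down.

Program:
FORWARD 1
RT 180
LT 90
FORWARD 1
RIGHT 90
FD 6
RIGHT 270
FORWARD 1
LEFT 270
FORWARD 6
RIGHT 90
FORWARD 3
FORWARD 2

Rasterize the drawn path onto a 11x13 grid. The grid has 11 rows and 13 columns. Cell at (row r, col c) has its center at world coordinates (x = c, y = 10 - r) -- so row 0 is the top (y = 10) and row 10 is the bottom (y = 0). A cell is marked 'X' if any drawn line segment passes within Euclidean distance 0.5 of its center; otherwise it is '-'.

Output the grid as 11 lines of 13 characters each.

Answer: -------------
-------------
-------------
-------------
-------------
X------------
X------------
X------------
X----------XX
X-----XXXXXXX
XXXXXXX------

Derivation:
Segment 0: (11,2) -> (12,2)
Segment 1: (12,2) -> (12,1)
Segment 2: (12,1) -> (6,1)
Segment 3: (6,1) -> (6,-0)
Segment 4: (6,-0) -> (0,-0)
Segment 5: (0,-0) -> (-0,3)
Segment 6: (-0,3) -> (-0,5)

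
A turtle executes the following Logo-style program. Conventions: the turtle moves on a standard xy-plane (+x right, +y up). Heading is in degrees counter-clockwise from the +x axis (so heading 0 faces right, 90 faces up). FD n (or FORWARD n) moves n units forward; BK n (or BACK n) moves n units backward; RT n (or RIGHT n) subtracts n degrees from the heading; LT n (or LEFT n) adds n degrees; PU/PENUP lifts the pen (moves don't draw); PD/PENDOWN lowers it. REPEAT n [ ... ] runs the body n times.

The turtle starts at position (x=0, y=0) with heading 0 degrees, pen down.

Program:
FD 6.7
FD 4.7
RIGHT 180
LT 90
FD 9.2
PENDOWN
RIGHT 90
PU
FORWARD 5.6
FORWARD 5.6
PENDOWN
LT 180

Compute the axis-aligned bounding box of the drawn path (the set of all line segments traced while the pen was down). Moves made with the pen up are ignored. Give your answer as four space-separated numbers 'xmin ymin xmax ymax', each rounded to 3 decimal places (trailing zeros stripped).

Answer: 0 -9.2 11.4 0

Derivation:
Executing turtle program step by step:
Start: pos=(0,0), heading=0, pen down
FD 6.7: (0,0) -> (6.7,0) [heading=0, draw]
FD 4.7: (6.7,0) -> (11.4,0) [heading=0, draw]
RT 180: heading 0 -> 180
LT 90: heading 180 -> 270
FD 9.2: (11.4,0) -> (11.4,-9.2) [heading=270, draw]
PD: pen down
RT 90: heading 270 -> 180
PU: pen up
FD 5.6: (11.4,-9.2) -> (5.8,-9.2) [heading=180, move]
FD 5.6: (5.8,-9.2) -> (0.2,-9.2) [heading=180, move]
PD: pen down
LT 180: heading 180 -> 0
Final: pos=(0.2,-9.2), heading=0, 3 segment(s) drawn

Segment endpoints: x in {0, 6.7, 11.4}, y in {-9.2, 0}
xmin=0, ymin=-9.2, xmax=11.4, ymax=0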